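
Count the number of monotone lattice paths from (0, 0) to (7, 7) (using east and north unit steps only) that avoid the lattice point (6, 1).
Number of paths = 3383

Total paths from (0, 0) to (7, 7): C(14, 7) = 3432. Paths through (6, 1): (paths (0, 0) → (6, 1)) × (paths (6, 1) → (7, 7)) = C(7, 6) · C(7, 1) = 7 · 7 = 49. Avoidance count = 3432 − 49 = 3383.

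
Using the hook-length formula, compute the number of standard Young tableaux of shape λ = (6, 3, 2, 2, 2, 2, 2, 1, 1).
# SYT of shape (6, 3, 2, 2, 2, 2, 2, 1, 1) = 97954272

Hook-length formula: f^λ = n! / Π hook(c), product over all cells c of the Young diagram. For λ = (6, 3, 2, 2, 2, 2, 2, 1, 1), n = 21 boxes. Hook lengths by row (left-to-right, top-to-bottom): [14, 11, 5, 3, 2, 1]; [10, 7, 1]; [8, 5]; [7, 4]; [6, 3]; [5, 2]; [4, 1]; [2]; [1]. Product of hooks = 521579520000. So f^λ = 21! / 521579520000 = 51090942171709440000 / 521579520000 = 97954272.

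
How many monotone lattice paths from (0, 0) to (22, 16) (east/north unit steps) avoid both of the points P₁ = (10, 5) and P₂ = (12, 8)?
Number of paths = 13981541676

Inclusion–exclusion. Total paths: C(38, 22) = 22239974430. Through P₁: C(15, 10)·C(23, 12) = 4060290234. Through P₂: C(20, 12)·C(18, 10) = 5512195260. Since P₁ is strictly southwest of P₂, a monotone path through both must visit P₁ then P₂; paths through both = C(15, 10)·C(5, 2)·C(18, 10) = 1314052740. Avoid both = 22239974430 − 4060290234 − 5512195260 + 1314052740 = 13981541676.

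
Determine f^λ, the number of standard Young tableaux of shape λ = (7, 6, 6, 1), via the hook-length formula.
# SYT of shape (7, 6, 6, 1) = 7482618

Hook-length formula: f^λ = n! / Π hook(c), product over all cells c of the Young diagram. For λ = (7, 6, 6, 1), n = 20 boxes. Hook lengths by row (left-to-right, top-to-bottom): [10, 8, 7, 6, 5, 4, 1]; [8, 6, 5, 4, 3, 2]; [7, 5, 4, 3, 2, 1]; [1]. Product of hooks = 325140480000. So f^λ = 20! / 325140480000 = 2432902008176640000 / 325140480000 = 7482618.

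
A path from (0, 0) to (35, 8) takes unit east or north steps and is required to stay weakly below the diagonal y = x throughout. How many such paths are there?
Number of paths = 112784399

By the reflection principle (André's argument), the number of monotone paths to (35, 8) with n ≤ m that never go above y = x is C(43, 35) − C(43, 36) = 145008513 − 32224114 = 112784399.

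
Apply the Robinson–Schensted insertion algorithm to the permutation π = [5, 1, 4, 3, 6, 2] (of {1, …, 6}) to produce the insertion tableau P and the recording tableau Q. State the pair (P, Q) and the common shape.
P = [1, 2, 6] / [3] / [4] / [5];  Q = [1, 3, 5] / [2] / [4] / [6];  common shape = (3, 1, 1, 1)

Row-insert the values π_1, π_2, … into P one at a time, bumping the leftmost entry strictly greater than the inserted value down to the next row. The recording tableau Q records, in position (i, j), the step at which that cell was added to P.
  Insert 5 (step 1): P = [5];  Q = [1]
  Insert 1 (step 2): P = [1] / [5];  Q = [1] / [2]
  Insert 4 (step 3): P = [1, 4] / [5];  Q = [1, 3] / [2]
  Insert 3 (step 4): P = [1, 3] / [4] / [5];  Q = [1, 3] / [2] / [4]
  Insert 6 (step 5): P = [1, 3, 6] / [4] / [5];  Q = [1, 3, 5] / [2] / [4]
  Insert 2 (step 6): P = [1, 2, 6] / [3] / [4] / [5];  Q = [1, 3, 5] / [2] / [4] / [6]
Final shape: (3, 1, 1, 1).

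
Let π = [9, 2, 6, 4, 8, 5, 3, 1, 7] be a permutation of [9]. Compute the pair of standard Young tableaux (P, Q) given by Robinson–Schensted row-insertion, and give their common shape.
P = [1, 3, 5, 7] / [2, 8] / [4] / [6] / [9];  Q = [1, 3, 5, 9] / [2, 6] / [4] / [7] / [8];  common shape = (4, 2, 1, 1, 1)

Row-insert the values π_1, π_2, … into P one at a time, bumping the leftmost entry strictly greater than the inserted value down to the next row. The recording tableau Q records, in position (i, j), the step at which that cell was added to P.
  Insert 9 (step 1): P = [9];  Q = [1]
  Insert 2 (step 2): P = [2] / [9];  Q = [1] / [2]
  Insert 6 (step 3): P = [2, 6] / [9];  Q = [1, 3] / [2]
  Insert 4 (step 4): P = [2, 4] / [6] / [9];  Q = [1, 3] / [2] / [4]
  Insert 8 (step 5): P = [2, 4, 8] / [6] / [9];  Q = [1, 3, 5] / [2] / [4]
  Insert 5 (step 6): P = [2, 4, 5] / [6, 8] / [9];  Q = [1, 3, 5] / [2, 6] / [4]
  Insert 3 (step 7): P = [2, 3, 5] / [4, 8] / [6] / [9];  Q = [1, 3, 5] / [2, 6] / [4] / [7]
  Insert 1 (step 8): P = [1, 3, 5] / [2, 8] / [4] / [6] / [9];  Q = [1, 3, 5] / [2, 6] / [4] / [7] / [8]
  Insert 7 (step 9): P = [1, 3, 5, 7] / [2, 8] / [4] / [6] / [9];  Q = [1, 3, 5, 9] / [2, 6] / [4] / [7] / [8]
Final shape: (4, 2, 1, 1, 1).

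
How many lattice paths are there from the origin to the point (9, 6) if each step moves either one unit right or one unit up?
Number of paths = 5005

A monotone lattice path from (0, 0) to (9, 6) consists of 9 east steps and 6 north steps in some order, so it is determined by which 9 of the 15 steps are east. The count is C(15, 9) = 5005.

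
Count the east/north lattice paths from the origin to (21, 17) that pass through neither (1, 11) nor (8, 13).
Number of paths = 28295102580

Inclusion–exclusion. Total paths: C(38, 21) = 28781143380. Through P₁: C(12, 1)·C(26, 20) = 2762760. Through P₂: C(21, 8)·C(17, 13) = 484306200. Since P₁ is strictly southwest of P₂, a monotone path through both must visit P₁ then P₂; paths through both = C(12, 1)·C(9, 7)·C(17, 13) = 1028160. Avoid both = 28781143380 − 2762760 − 484306200 + 1028160 = 28295102580.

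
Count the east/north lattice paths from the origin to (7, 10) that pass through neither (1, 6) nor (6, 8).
Number of paths = 9410

Inclusion–exclusion. Total paths: C(17, 7) = 19448. Through P₁: C(7, 1)·C(10, 6) = 1470. Through P₂: C(14, 6)·C(3, 1) = 9009. Since P₁ is strictly southwest of P₂, a monotone path through both must visit P₁ then P₂; paths through both = C(7, 1)·C(7, 5)·C(3, 1) = 441. Avoid both = 19448 − 1470 − 9009 + 441 = 9410.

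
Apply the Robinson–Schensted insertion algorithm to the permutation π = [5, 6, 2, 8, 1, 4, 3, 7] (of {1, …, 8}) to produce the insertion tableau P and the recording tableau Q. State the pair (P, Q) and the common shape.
P = [1, 3, 7] / [2, 4, 8] / [5, 6];  Q = [1, 2, 4] / [3, 6, 8] / [5, 7];  common shape = (3, 3, 2)

Row-insert the values π_1, π_2, … into P one at a time, bumping the leftmost entry strictly greater than the inserted value down to the next row. The recording tableau Q records, in position (i, j), the step at which that cell was added to P.
  Insert 5 (step 1): P = [5];  Q = [1]
  Insert 6 (step 2): P = [5, 6];  Q = [1, 2]
  Insert 2 (step 3): P = [2, 6] / [5];  Q = [1, 2] / [3]
  Insert 8 (step 4): P = [2, 6, 8] / [5];  Q = [1, 2, 4] / [3]
  Insert 1 (step 5): P = [1, 6, 8] / [2] / [5];  Q = [1, 2, 4] / [3] / [5]
  Insert 4 (step 6): P = [1, 4, 8] / [2, 6] / [5];  Q = [1, 2, 4] / [3, 6] / [5]
  Insert 3 (step 7): P = [1, 3, 8] / [2, 4] / [5, 6];  Q = [1, 2, 4] / [3, 6] / [5, 7]
  Insert 7 (step 8): P = [1, 3, 7] / [2, 4, 8] / [5, 6];  Q = [1, 2, 4] / [3, 6, 8] / [5, 7]
Final shape: (3, 3, 2).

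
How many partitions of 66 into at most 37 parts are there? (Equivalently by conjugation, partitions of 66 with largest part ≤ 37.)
p(66, parts ≤ 37) = 2305060

Use the recurrence p(n, m) = p(n, m−1) + p(n−m, m): either the largest part is < m (count p(n, m−1)) or the largest part is exactly m (remove one copy of m, count p(n−m, m)). With p(0, ·) = 1 this gives p(66, parts ≤ 37) = 2305060. (By conjugating Young diagrams, this also counts partitions of 66 into at most 37 parts.)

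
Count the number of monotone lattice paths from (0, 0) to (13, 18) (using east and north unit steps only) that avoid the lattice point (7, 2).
Number of paths = 203567007

Total paths from (0, 0) to (13, 18): C(31, 13) = 206253075. Paths through (7, 2): (paths (0, 0) → (7, 2)) × (paths (7, 2) → (13, 18)) = C(9, 7) · C(22, 6) = 36 · 74613 = 2686068. Avoidance count = 206253075 − 2686068 = 203567007.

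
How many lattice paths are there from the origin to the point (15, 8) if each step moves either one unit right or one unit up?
Number of paths = 490314

A monotone lattice path from (0, 0) to (15, 8) consists of 15 east steps and 8 north steps in some order, so it is determined by which 15 of the 23 steps are east. The count is C(23, 15) = 490314.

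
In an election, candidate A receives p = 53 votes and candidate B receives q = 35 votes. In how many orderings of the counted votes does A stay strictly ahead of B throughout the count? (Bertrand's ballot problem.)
Strict-lead orderings = 858887330974655428954908

Total orderings of the 88 votes with 53 for A: C(88, 53) = 4199004729209426541557328. By the Bertrand ballot formula (Cycle Lemma / reflection principle), the number of orderings in which A is strictly ahead of B throughout is (p − q)/(p + q) · C(p + q, p) = (53 − 35)/(53 + 35) · 4199004729209426541557328 = 858887330974655428954908.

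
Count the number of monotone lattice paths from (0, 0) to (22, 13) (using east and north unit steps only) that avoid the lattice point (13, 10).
Number of paths = 1224643280

Total paths from (0, 0) to (22, 13): C(35, 22) = 1476337800. Paths through (13, 10): (paths (0, 0) → (13, 10)) × (paths (13, 10) → (22, 13)) = C(23, 13) · C(12, 9) = 1144066 · 220 = 251694520. Avoidance count = 1476337800 − 251694520 = 1224643280.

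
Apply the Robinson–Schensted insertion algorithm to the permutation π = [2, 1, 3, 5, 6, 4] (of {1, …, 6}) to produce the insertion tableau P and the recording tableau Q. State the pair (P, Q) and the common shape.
P = [1, 3, 4, 6] / [2, 5];  Q = [1, 3, 4, 5] / [2, 6];  common shape = (4, 2)

Row-insert the values π_1, π_2, … into P one at a time, bumping the leftmost entry strictly greater than the inserted value down to the next row. The recording tableau Q records, in position (i, j), the step at which that cell was added to P.
  Insert 2 (step 1): P = [2];  Q = [1]
  Insert 1 (step 2): P = [1] / [2];  Q = [1] / [2]
  Insert 3 (step 3): P = [1, 3] / [2];  Q = [1, 3] / [2]
  Insert 5 (step 4): P = [1, 3, 5] / [2];  Q = [1, 3, 4] / [2]
  Insert 6 (step 5): P = [1, 3, 5, 6] / [2];  Q = [1, 3, 4, 5] / [2]
  Insert 4 (step 6): P = [1, 3, 4, 6] / [2, 5];  Q = [1, 3, 4, 5] / [2, 6]
Final shape: (4, 2).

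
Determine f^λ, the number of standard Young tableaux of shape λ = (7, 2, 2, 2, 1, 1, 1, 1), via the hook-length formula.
# SYT of shape (7, 2, 2, 2, 1, 1, 1, 1) = 486200

Hook-length formula: f^λ = n! / Π hook(c), product over all cells c of the Young diagram. For λ = (7, 2, 2, 2, 1, 1, 1, 1), n = 17 boxes. Hook lengths by row (left-to-right, top-to-bottom): [14, 9, 5, 4, 3, 2, 1]; [8, 3]; [7, 2]; [6, 1]; [4]; [3]; [2]; [1]. Product of hooks = 731566080. So f^λ = 17! / 731566080 = 355687428096000 / 731566080 = 486200.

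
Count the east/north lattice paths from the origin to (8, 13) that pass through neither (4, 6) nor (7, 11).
Number of paths = 73998

Inclusion–exclusion. Total paths: C(21, 8) = 203490. Through P₁: C(10, 4)·C(11, 4) = 69300. Through P₂: C(18, 7)·C(3, 1) = 95472. Since P₁ is strictly southwest of P₂, a monotone path through both must visit P₁ then P₂; paths through both = C(10, 4)·C(8, 3)·C(3, 1) = 35280. Avoid both = 203490 − 69300 − 95472 + 35280 = 73998.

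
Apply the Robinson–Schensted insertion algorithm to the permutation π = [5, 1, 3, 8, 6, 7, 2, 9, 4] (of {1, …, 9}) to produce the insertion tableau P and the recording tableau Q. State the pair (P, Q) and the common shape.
P = [1, 2, 4, 7, 9] / [3, 6] / [5, 8];  Q = [1, 3, 4, 6, 8] / [2, 5] / [7, 9];  common shape = (5, 2, 2)

Row-insert the values π_1, π_2, … into P one at a time, bumping the leftmost entry strictly greater than the inserted value down to the next row. The recording tableau Q records, in position (i, j), the step at which that cell was added to P.
  Insert 5 (step 1): P = [5];  Q = [1]
  Insert 1 (step 2): P = [1] / [5];  Q = [1] / [2]
  Insert 3 (step 3): P = [1, 3] / [5];  Q = [1, 3] / [2]
  Insert 8 (step 4): P = [1, 3, 8] / [5];  Q = [1, 3, 4] / [2]
  Insert 6 (step 5): P = [1, 3, 6] / [5, 8];  Q = [1, 3, 4] / [2, 5]
  Insert 7 (step 6): P = [1, 3, 6, 7] / [5, 8];  Q = [1, 3, 4, 6] / [2, 5]
  Insert 2 (step 7): P = [1, 2, 6, 7] / [3, 8] / [5];  Q = [1, 3, 4, 6] / [2, 5] / [7]
  Insert 9 (step 8): P = [1, 2, 6, 7, 9] / [3, 8] / [5];  Q = [1, 3, 4, 6, 8] / [2, 5] / [7]
  Insert 4 (step 9): P = [1, 2, 4, 7, 9] / [3, 6] / [5, 8];  Q = [1, 3, 4, 6, 8] / [2, 5] / [7, 9]
Final shape: (5, 2, 2).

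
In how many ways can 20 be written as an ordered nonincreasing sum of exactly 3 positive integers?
p(20, 3 parts) = 33

Partitions of n into exactly k parts are in bijection with partitions of n − k into at most k parts (subtract 1 from each part). So p(20, exactly 3) = p(17, parts ≤ 3). Computing via the recurrence p(m, j) = p(m, j−1) + p(m−j, j) gives 33.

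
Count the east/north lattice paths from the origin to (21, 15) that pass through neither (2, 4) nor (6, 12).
Number of paths = 4739403636

Inclusion–exclusion. Total paths: C(36, 21) = 5567902560. Through P₁: C(6, 2)·C(30, 19) = 819409500. Through P₂: C(18, 6)·C(18, 15) = 15148224. Since P₁ is strictly southwest of P₂, a monotone path through both must visit P₁ then P₂; paths through both = C(6, 2)·C(12, 4)·C(18, 15) = 6058800. Avoid both = 5567902560 − 819409500 − 15148224 + 6058800 = 4739403636.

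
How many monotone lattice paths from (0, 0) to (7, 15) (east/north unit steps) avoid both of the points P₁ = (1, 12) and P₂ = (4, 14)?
Number of paths = 157732

Inclusion–exclusion. Total paths: C(22, 7) = 170544. Through P₁: C(13, 1)·C(9, 6) = 1092. Through P₂: C(18, 4)·C(4, 3) = 12240. Since P₁ is strictly southwest of P₂, a monotone path through both must visit P₁ then P₂; paths through both = C(13, 1)·C(5, 3)·C(4, 3) = 520. Avoid both = 170544 − 1092 − 12240 + 520 = 157732.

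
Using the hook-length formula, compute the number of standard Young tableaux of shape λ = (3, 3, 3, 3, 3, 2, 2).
# SYT of shape (3, 3, 3, 3, 3, 2, 2) = 831402

Hook-length formula: f^λ = n! / Π hook(c), product over all cells c of the Young diagram. For λ = (3, 3, 3, 3, 3, 2, 2), n = 19 boxes. Hook lengths by row (left-to-right, top-to-bottom): [9, 8, 5]; [8, 7, 4]; [7, 6, 3]; [6, 5, 2]; [5, 4, 1]; [3, 2]; [2, 1]. Product of hooks = 146313216000. So f^λ = 19! / 146313216000 = 121645100408832000 / 146313216000 = 831402.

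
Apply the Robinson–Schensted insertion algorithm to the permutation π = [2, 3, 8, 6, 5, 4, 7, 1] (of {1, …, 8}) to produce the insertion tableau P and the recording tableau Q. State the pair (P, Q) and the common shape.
P = [1, 3, 4, 7] / [2] / [5] / [6] / [8];  Q = [1, 2, 3, 7] / [4] / [5] / [6] / [8];  common shape = (4, 1, 1, 1, 1)

Row-insert the values π_1, π_2, … into P one at a time, bumping the leftmost entry strictly greater than the inserted value down to the next row. The recording tableau Q records, in position (i, j), the step at which that cell was added to P.
  Insert 2 (step 1): P = [2];  Q = [1]
  Insert 3 (step 2): P = [2, 3];  Q = [1, 2]
  Insert 8 (step 3): P = [2, 3, 8];  Q = [1, 2, 3]
  Insert 6 (step 4): P = [2, 3, 6] / [8];  Q = [1, 2, 3] / [4]
  Insert 5 (step 5): P = [2, 3, 5] / [6] / [8];  Q = [1, 2, 3] / [4] / [5]
  Insert 4 (step 6): P = [2, 3, 4] / [5] / [6] / [8];  Q = [1, 2, 3] / [4] / [5] / [6]
  Insert 7 (step 7): P = [2, 3, 4, 7] / [5] / [6] / [8];  Q = [1, 2, 3, 7] / [4] / [5] / [6]
  Insert 1 (step 8): P = [1, 3, 4, 7] / [2] / [5] / [6] / [8];  Q = [1, 2, 3, 7] / [4] / [5] / [6] / [8]
Final shape: (4, 1, 1, 1, 1).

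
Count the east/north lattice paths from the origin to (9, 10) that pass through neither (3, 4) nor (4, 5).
Number of paths = 45926

Inclusion–exclusion. Total paths: C(19, 9) = 92378. Through P₁: C(7, 3)·C(12, 6) = 32340. Through P₂: C(9, 4)·C(10, 5) = 31752. Since P₁ is strictly southwest of P₂, a monotone path through both must visit P₁ then P₂; paths through both = C(7, 3)·C(2, 1)·C(10, 5) = 17640. Avoid both = 92378 − 32340 − 31752 + 17640 = 45926.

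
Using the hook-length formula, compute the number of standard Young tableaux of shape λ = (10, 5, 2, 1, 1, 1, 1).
# SYT of shape (10, 5, 2, 1, 1, 1, 1) = 111105540

Hook-length formula: f^λ = n! / Π hook(c), product over all cells c of the Young diagram. For λ = (10, 5, 2, 1, 1, 1, 1), n = 21 boxes. Hook lengths by row (left-to-right, top-to-bottom): [16, 11, 9, 8, 7, 5, 4, 3, 2, 1]; [10, 5, 3, 2, 1]; [6, 1]; [4]; [3]; [2]; [1]. Product of hooks = 459841536000. So f^λ = 21! / 459841536000 = 51090942171709440000 / 459841536000 = 111105540.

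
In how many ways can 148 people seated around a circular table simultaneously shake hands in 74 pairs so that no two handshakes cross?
C_74 = 311496878311103321137536291518809134027240

These noncrossing handshakes are counted by the Catalan number C_n = (1/(n + 1)) · C(2n, n). For n = 74: C_74 = (1/75) · C(148, 74) = 23362265873332749085315221863910685052043000/75 = 311496878311103321137536291518809134027240.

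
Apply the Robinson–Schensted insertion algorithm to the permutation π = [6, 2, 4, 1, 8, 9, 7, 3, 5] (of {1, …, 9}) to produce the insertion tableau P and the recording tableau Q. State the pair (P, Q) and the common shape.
P = [1, 3, 5, 9] / [2, 4, 7] / [6, 8];  Q = [1, 3, 5, 6] / [2, 7, 9] / [4, 8];  common shape = (4, 3, 2)

Row-insert the values π_1, π_2, … into P one at a time, bumping the leftmost entry strictly greater than the inserted value down to the next row. The recording tableau Q records, in position (i, j), the step at which that cell was added to P.
  Insert 6 (step 1): P = [6];  Q = [1]
  Insert 2 (step 2): P = [2] / [6];  Q = [1] / [2]
  Insert 4 (step 3): P = [2, 4] / [6];  Q = [1, 3] / [2]
  Insert 1 (step 4): P = [1, 4] / [2] / [6];  Q = [1, 3] / [2] / [4]
  Insert 8 (step 5): P = [1, 4, 8] / [2] / [6];  Q = [1, 3, 5] / [2] / [4]
  Insert 9 (step 6): P = [1, 4, 8, 9] / [2] / [6];  Q = [1, 3, 5, 6] / [2] / [4]
  Insert 7 (step 7): P = [1, 4, 7, 9] / [2, 8] / [6];  Q = [1, 3, 5, 6] / [2, 7] / [4]
  Insert 3 (step 8): P = [1, 3, 7, 9] / [2, 4] / [6, 8];  Q = [1, 3, 5, 6] / [2, 7] / [4, 8]
  Insert 5 (step 9): P = [1, 3, 5, 9] / [2, 4, 7] / [6, 8];  Q = [1, 3, 5, 6] / [2, 7, 9] / [4, 8]
Final shape: (4, 3, 2).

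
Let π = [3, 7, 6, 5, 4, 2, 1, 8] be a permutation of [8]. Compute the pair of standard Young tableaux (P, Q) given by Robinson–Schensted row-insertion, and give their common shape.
P = [1, 4, 8] / [2] / [3] / [5] / [6] / [7];  Q = [1, 2, 8] / [3] / [4] / [5] / [6] / [7];  common shape = (3, 1, 1, 1, 1, 1)

Row-insert the values π_1, π_2, … into P one at a time, bumping the leftmost entry strictly greater than the inserted value down to the next row. The recording tableau Q records, in position (i, j), the step at which that cell was added to P.
  Insert 3 (step 1): P = [3];  Q = [1]
  Insert 7 (step 2): P = [3, 7];  Q = [1, 2]
  Insert 6 (step 3): P = [3, 6] / [7];  Q = [1, 2] / [3]
  Insert 5 (step 4): P = [3, 5] / [6] / [7];  Q = [1, 2] / [3] / [4]
  Insert 4 (step 5): P = [3, 4] / [5] / [6] / [7];  Q = [1, 2] / [3] / [4] / [5]
  Insert 2 (step 6): P = [2, 4] / [3] / [5] / [6] / [7];  Q = [1, 2] / [3] / [4] / [5] / [6]
  Insert 1 (step 7): P = [1, 4] / [2] / [3] / [5] / [6] / [7];  Q = [1, 2] / [3] / [4] / [5] / [6] / [7]
  Insert 8 (step 8): P = [1, 4, 8] / [2] / [3] / [5] / [6] / [7];  Q = [1, 2, 8] / [3] / [4] / [5] / [6] / [7]
Final shape: (3, 1, 1, 1, 1, 1).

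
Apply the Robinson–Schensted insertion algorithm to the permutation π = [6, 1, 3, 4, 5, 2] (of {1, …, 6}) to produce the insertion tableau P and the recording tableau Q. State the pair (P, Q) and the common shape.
P = [1, 2, 4, 5] / [3] / [6];  Q = [1, 3, 4, 5] / [2] / [6];  common shape = (4, 1, 1)

Row-insert the values π_1, π_2, … into P one at a time, bumping the leftmost entry strictly greater than the inserted value down to the next row. The recording tableau Q records, in position (i, j), the step at which that cell was added to P.
  Insert 6 (step 1): P = [6];  Q = [1]
  Insert 1 (step 2): P = [1] / [6];  Q = [1] / [2]
  Insert 3 (step 3): P = [1, 3] / [6];  Q = [1, 3] / [2]
  Insert 4 (step 4): P = [1, 3, 4] / [6];  Q = [1, 3, 4] / [2]
  Insert 5 (step 5): P = [1, 3, 4, 5] / [6];  Q = [1, 3, 4, 5] / [2]
  Insert 2 (step 6): P = [1, 2, 4, 5] / [3] / [6];  Q = [1, 3, 4, 5] / [2] / [6]
Final shape: (4, 1, 1).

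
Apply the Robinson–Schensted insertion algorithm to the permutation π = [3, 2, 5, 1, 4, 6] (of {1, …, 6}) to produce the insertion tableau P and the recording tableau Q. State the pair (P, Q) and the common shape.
P = [1, 4, 6] / [2, 5] / [3];  Q = [1, 3, 6] / [2, 5] / [4];  common shape = (3, 2, 1)

Row-insert the values π_1, π_2, … into P one at a time, bumping the leftmost entry strictly greater than the inserted value down to the next row. The recording tableau Q records, in position (i, j), the step at which that cell was added to P.
  Insert 3 (step 1): P = [3];  Q = [1]
  Insert 2 (step 2): P = [2] / [3];  Q = [1] / [2]
  Insert 5 (step 3): P = [2, 5] / [3];  Q = [1, 3] / [2]
  Insert 1 (step 4): P = [1, 5] / [2] / [3];  Q = [1, 3] / [2] / [4]
  Insert 4 (step 5): P = [1, 4] / [2, 5] / [3];  Q = [1, 3] / [2, 5] / [4]
  Insert 6 (step 6): P = [1, 4, 6] / [2, 5] / [3];  Q = [1, 3, 6] / [2, 5] / [4]
Final shape: (3, 2, 1).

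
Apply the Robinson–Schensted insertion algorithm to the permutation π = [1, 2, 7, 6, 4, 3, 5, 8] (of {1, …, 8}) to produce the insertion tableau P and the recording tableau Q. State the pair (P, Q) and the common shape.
P = [1, 2, 3, 5, 8] / [4] / [6] / [7];  Q = [1, 2, 3, 7, 8] / [4] / [5] / [6];  common shape = (5, 1, 1, 1)

Row-insert the values π_1, π_2, … into P one at a time, bumping the leftmost entry strictly greater than the inserted value down to the next row. The recording tableau Q records, in position (i, j), the step at which that cell was added to P.
  Insert 1 (step 1): P = [1];  Q = [1]
  Insert 2 (step 2): P = [1, 2];  Q = [1, 2]
  Insert 7 (step 3): P = [1, 2, 7];  Q = [1, 2, 3]
  Insert 6 (step 4): P = [1, 2, 6] / [7];  Q = [1, 2, 3] / [4]
  Insert 4 (step 5): P = [1, 2, 4] / [6] / [7];  Q = [1, 2, 3] / [4] / [5]
  Insert 3 (step 6): P = [1, 2, 3] / [4] / [6] / [7];  Q = [1, 2, 3] / [4] / [5] / [6]
  Insert 5 (step 7): P = [1, 2, 3, 5] / [4] / [6] / [7];  Q = [1, 2, 3, 7] / [4] / [5] / [6]
  Insert 8 (step 8): P = [1, 2, 3, 5, 8] / [4] / [6] / [7];  Q = [1, 2, 3, 7, 8] / [4] / [5] / [6]
Final shape: (5, 1, 1, 1).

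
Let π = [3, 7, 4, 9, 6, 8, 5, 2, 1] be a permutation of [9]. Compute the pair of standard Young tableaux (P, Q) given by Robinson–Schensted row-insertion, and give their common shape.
P = [1, 4, 5, 8] / [2, 9] / [3] / [6] / [7];  Q = [1, 2, 4, 6] / [3, 5] / [7] / [8] / [9];  common shape = (4, 2, 1, 1, 1)

Row-insert the values π_1, π_2, … into P one at a time, bumping the leftmost entry strictly greater than the inserted value down to the next row. The recording tableau Q records, in position (i, j), the step at which that cell was added to P.
  Insert 3 (step 1): P = [3];  Q = [1]
  Insert 7 (step 2): P = [3, 7];  Q = [1, 2]
  Insert 4 (step 3): P = [3, 4] / [7];  Q = [1, 2] / [3]
  Insert 9 (step 4): P = [3, 4, 9] / [7];  Q = [1, 2, 4] / [3]
  Insert 6 (step 5): P = [3, 4, 6] / [7, 9];  Q = [1, 2, 4] / [3, 5]
  Insert 8 (step 6): P = [3, 4, 6, 8] / [7, 9];  Q = [1, 2, 4, 6] / [3, 5]
  Insert 5 (step 7): P = [3, 4, 5, 8] / [6, 9] / [7];  Q = [1, 2, 4, 6] / [3, 5] / [7]
  Insert 2 (step 8): P = [2, 4, 5, 8] / [3, 9] / [6] / [7];  Q = [1, 2, 4, 6] / [3, 5] / [7] / [8]
  Insert 1 (step 9): P = [1, 4, 5, 8] / [2, 9] / [3] / [6] / [7];  Q = [1, 2, 4, 6] / [3, 5] / [7] / [8] / [9]
Final shape: (4, 2, 1, 1, 1).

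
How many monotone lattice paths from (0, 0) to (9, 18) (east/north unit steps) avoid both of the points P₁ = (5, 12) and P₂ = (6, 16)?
Number of paths = 2950615

Inclusion–exclusion. Total paths: C(27, 9) = 4686825. Through P₁: C(17, 5)·C(10, 4) = 1299480. Through P₂: C(22, 6)·C(5, 3) = 746130. Since P₁ is strictly southwest of P₂, a monotone path through both must visit P₁ then P₂; paths through both = C(17, 5)·C(5, 1)·C(5, 3) = 309400. Avoid both = 4686825 − 1299480 − 746130 + 309400 = 2950615.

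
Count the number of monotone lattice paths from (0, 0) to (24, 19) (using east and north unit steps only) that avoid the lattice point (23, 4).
Number of paths = 800472151050

Total paths from (0, 0) to (24, 19): C(43, 24) = 800472431850. Paths through (23, 4): (paths (0, 0) → (23, 4)) × (paths (23, 4) → (24, 19)) = C(27, 23) · C(16, 1) = 17550 · 16 = 280800. Avoidance count = 800472431850 − 280800 = 800472151050.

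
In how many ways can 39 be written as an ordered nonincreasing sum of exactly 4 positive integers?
p(39, 4 parts) = 441

Partitions of n into exactly k parts are in bijection with partitions of n − k into at most k parts (subtract 1 from each part). So p(39, exactly 4) = p(35, parts ≤ 4). Computing via the recurrence p(m, j) = p(m, j−1) + p(m−j, j) gives 441.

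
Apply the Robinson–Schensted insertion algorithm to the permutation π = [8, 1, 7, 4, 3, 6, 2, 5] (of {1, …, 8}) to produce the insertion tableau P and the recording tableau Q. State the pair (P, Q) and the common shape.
P = [1, 2, 5] / [3, 6] / [4] / [7] / [8];  Q = [1, 3, 6] / [2, 8] / [4] / [5] / [7];  common shape = (3, 2, 1, 1, 1)

Row-insert the values π_1, π_2, … into P one at a time, bumping the leftmost entry strictly greater than the inserted value down to the next row. The recording tableau Q records, in position (i, j), the step at which that cell was added to P.
  Insert 8 (step 1): P = [8];  Q = [1]
  Insert 1 (step 2): P = [1] / [8];  Q = [1] / [2]
  Insert 7 (step 3): P = [1, 7] / [8];  Q = [1, 3] / [2]
  Insert 4 (step 4): P = [1, 4] / [7] / [8];  Q = [1, 3] / [2] / [4]
  Insert 3 (step 5): P = [1, 3] / [4] / [7] / [8];  Q = [1, 3] / [2] / [4] / [5]
  Insert 6 (step 6): P = [1, 3, 6] / [4] / [7] / [8];  Q = [1, 3, 6] / [2] / [4] / [5]
  Insert 2 (step 7): P = [1, 2, 6] / [3] / [4] / [7] / [8];  Q = [1, 3, 6] / [2] / [4] / [5] / [7]
  Insert 5 (step 8): P = [1, 2, 5] / [3, 6] / [4] / [7] / [8];  Q = [1, 3, 6] / [2, 8] / [4] / [5] / [7]
Final shape: (3, 2, 1, 1, 1).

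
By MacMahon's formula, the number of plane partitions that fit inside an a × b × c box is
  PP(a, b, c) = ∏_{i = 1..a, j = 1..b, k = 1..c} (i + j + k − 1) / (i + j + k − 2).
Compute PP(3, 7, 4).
PP(3, 7, 4) = 1557270

Evaluate the triple product over i = 1..3, j = 1..7, k = 1..4. The factors are (2/1) · (3/2) · (4/3) · (5/4) · (3/2) · (4/3) · (5/4) · (6/5) · … (84 factors total). The numerators and denominators telescope so the product is an integer; carrying out the multiplication exactly gives PP(3, 7, 4) = 1557270.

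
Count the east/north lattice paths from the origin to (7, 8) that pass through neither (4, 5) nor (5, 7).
Number of paths = 2673

Inclusion–exclusion. Total paths: C(15, 7) = 6435. Through P₁: C(9, 4)·C(6, 3) = 2520. Through P₂: C(12, 5)·C(3, 2) = 2376. Since P₁ is strictly southwest of P₂, a monotone path through both must visit P₁ then P₂; paths through both = C(9, 4)·C(3, 1)·C(3, 2) = 1134. Avoid both = 6435 − 2520 − 2376 + 1134 = 2673.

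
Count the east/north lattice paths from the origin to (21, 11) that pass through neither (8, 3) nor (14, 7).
Number of paths = 68510730

Inclusion–exclusion. Total paths: C(32, 21) = 129024480. Through P₁: C(11, 8)·C(21, 13) = 33575850. Through P₂: C(21, 14)·C(11, 7) = 38372400. Since P₁ is strictly southwest of P₂, a monotone path through both must visit P₁ then P₂; paths through both = C(11, 8)·C(10, 6)·C(11, 7) = 11434500. Avoid both = 129024480 − 33575850 − 38372400 + 11434500 = 68510730.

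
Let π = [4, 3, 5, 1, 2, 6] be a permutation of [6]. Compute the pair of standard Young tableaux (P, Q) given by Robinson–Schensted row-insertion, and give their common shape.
P = [1, 2, 6] / [3, 5] / [4];  Q = [1, 3, 6] / [2, 5] / [4];  common shape = (3, 2, 1)

Row-insert the values π_1, π_2, … into P one at a time, bumping the leftmost entry strictly greater than the inserted value down to the next row. The recording tableau Q records, in position (i, j), the step at which that cell was added to P.
  Insert 4 (step 1): P = [4];  Q = [1]
  Insert 3 (step 2): P = [3] / [4];  Q = [1] / [2]
  Insert 5 (step 3): P = [3, 5] / [4];  Q = [1, 3] / [2]
  Insert 1 (step 4): P = [1, 5] / [3] / [4];  Q = [1, 3] / [2] / [4]
  Insert 2 (step 5): P = [1, 2] / [3, 5] / [4];  Q = [1, 3] / [2, 5] / [4]
  Insert 6 (step 6): P = [1, 2, 6] / [3, 5] / [4];  Q = [1, 3, 6] / [2, 5] / [4]
Final shape: (3, 2, 1).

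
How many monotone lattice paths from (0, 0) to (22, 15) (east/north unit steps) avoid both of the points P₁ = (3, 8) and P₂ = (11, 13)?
Number of paths = 9077527218

Inclusion–exclusion. Total paths: C(37, 22) = 9364199760. Through P₁: C(11, 3)·C(26, 19) = 108537000. Through P₂: C(24, 11)·C(13, 11) = 194699232. Since P₁ is strictly southwest of P₂, a monotone path through both must visit P₁ then P₂; paths through both = C(11, 3)·C(13, 8)·C(13, 11) = 16563690. Avoid both = 9364199760 − 108537000 − 194699232 + 16563690 = 9077527218.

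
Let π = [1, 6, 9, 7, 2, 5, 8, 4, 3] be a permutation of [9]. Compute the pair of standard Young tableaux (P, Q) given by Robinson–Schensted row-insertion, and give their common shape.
P = [1, 2, 3, 8] / [4, 7] / [5] / [6] / [9];  Q = [1, 2, 3, 7] / [4, 6] / [5] / [8] / [9];  common shape = (4, 2, 1, 1, 1)

Row-insert the values π_1, π_2, … into P one at a time, bumping the leftmost entry strictly greater than the inserted value down to the next row. The recording tableau Q records, in position (i, j), the step at which that cell was added to P.
  Insert 1 (step 1): P = [1];  Q = [1]
  Insert 6 (step 2): P = [1, 6];  Q = [1, 2]
  Insert 9 (step 3): P = [1, 6, 9];  Q = [1, 2, 3]
  Insert 7 (step 4): P = [1, 6, 7] / [9];  Q = [1, 2, 3] / [4]
  Insert 2 (step 5): P = [1, 2, 7] / [6] / [9];  Q = [1, 2, 3] / [4] / [5]
  Insert 5 (step 6): P = [1, 2, 5] / [6, 7] / [9];  Q = [1, 2, 3] / [4, 6] / [5]
  Insert 8 (step 7): P = [1, 2, 5, 8] / [6, 7] / [9];  Q = [1, 2, 3, 7] / [4, 6] / [5]
  Insert 4 (step 8): P = [1, 2, 4, 8] / [5, 7] / [6] / [9];  Q = [1, 2, 3, 7] / [4, 6] / [5] / [8]
  Insert 3 (step 9): P = [1, 2, 3, 8] / [4, 7] / [5] / [6] / [9];  Q = [1, 2, 3, 7] / [4, 6] / [5] / [8] / [9]
Final shape: (4, 2, 1, 1, 1).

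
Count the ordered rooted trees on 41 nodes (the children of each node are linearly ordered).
C_40 = 2622127042276492108820

These ordered rooted trees are counted by the Catalan number C_n = (1/(n + 1)) · C(2n, n). For n = 40: C_40 = (1/41) · C(80, 40) = 107507208733336176461620/41 = 2622127042276492108820.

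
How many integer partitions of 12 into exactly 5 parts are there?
p(12, 5 parts) = 13

Partitions of n into exactly k parts ↔ partitions of n − k into at most k parts (subtract 1 from each part). For n = 12, k = 5, the partitions are: 8+1+1+1+1, 7+2+1+1+1, 6+3+1+1+1, 6+2+2+1+1, 5+4+1+1+1, 5+3+2+1+1, 5+2+2+2+1, 4+4+2+1+1, 4+3+3+1+1, 4+3+2+2+1, 4+2+2+2+2, 3+3+3+2+1, 3+3+2+2+2. Count = 13.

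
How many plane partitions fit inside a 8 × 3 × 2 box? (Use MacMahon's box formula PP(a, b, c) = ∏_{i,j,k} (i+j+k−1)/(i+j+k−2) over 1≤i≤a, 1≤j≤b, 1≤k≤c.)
PP(8, 3, 2) = 9075

Evaluate the triple product over i = 1..8, j = 1..3, k = 1..2. The factors are (2/1) · (3/2) · (3/2) · (4/3) · (4/3) · (5/4) · (3/2) · (4/3) · … (48 factors total). The numerators and denominators telescope so the product is an integer; carrying out the multiplication exactly gives PP(8, 3, 2) = 9075.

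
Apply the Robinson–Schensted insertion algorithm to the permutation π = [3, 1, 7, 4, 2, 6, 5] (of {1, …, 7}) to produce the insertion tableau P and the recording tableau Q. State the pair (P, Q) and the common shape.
P = [1, 2, 5] / [3, 4, 6] / [7];  Q = [1, 3, 6] / [2, 4, 7] / [5];  common shape = (3, 3, 1)

Row-insert the values π_1, π_2, … into P one at a time, bumping the leftmost entry strictly greater than the inserted value down to the next row. The recording tableau Q records, in position (i, j), the step at which that cell was added to P.
  Insert 3 (step 1): P = [3];  Q = [1]
  Insert 1 (step 2): P = [1] / [3];  Q = [1] / [2]
  Insert 7 (step 3): P = [1, 7] / [3];  Q = [1, 3] / [2]
  Insert 4 (step 4): P = [1, 4] / [3, 7];  Q = [1, 3] / [2, 4]
  Insert 2 (step 5): P = [1, 2] / [3, 4] / [7];  Q = [1, 3] / [2, 4] / [5]
  Insert 6 (step 6): P = [1, 2, 6] / [3, 4] / [7];  Q = [1, 3, 6] / [2, 4] / [5]
  Insert 5 (step 7): P = [1, 2, 5] / [3, 4, 6] / [7];  Q = [1, 3, 6] / [2, 4, 7] / [5]
Final shape: (3, 3, 1).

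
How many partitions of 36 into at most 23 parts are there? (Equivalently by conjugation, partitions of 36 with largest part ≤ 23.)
p(36, parts ≤ 23) = 17705

Use the recurrence p(n, m) = p(n, m−1) + p(n−m, m): either the largest part is < m (count p(n, m−1)) or the largest part is exactly m (remove one copy of m, count p(n−m, m)). With p(0, ·) = 1 this gives p(36, parts ≤ 23) = 17705. (By conjugating Young diagrams, this also counts partitions of 36 into at most 23 parts.)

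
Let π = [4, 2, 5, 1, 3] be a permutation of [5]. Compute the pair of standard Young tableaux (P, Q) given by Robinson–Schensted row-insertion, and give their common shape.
P = [1, 3] / [2, 5] / [4];  Q = [1, 3] / [2, 5] / [4];  common shape = (2, 2, 1)

Row-insert the values π_1, π_2, … into P one at a time, bumping the leftmost entry strictly greater than the inserted value down to the next row. The recording tableau Q records, in position (i, j), the step at which that cell was added to P.
  Insert 4 (step 1): P = [4];  Q = [1]
  Insert 2 (step 2): P = [2] / [4];  Q = [1] / [2]
  Insert 5 (step 3): P = [2, 5] / [4];  Q = [1, 3] / [2]
  Insert 1 (step 4): P = [1, 5] / [2] / [4];  Q = [1, 3] / [2] / [4]
  Insert 3 (step 5): P = [1, 3] / [2, 5] / [4];  Q = [1, 3] / [2, 5] / [4]
Final shape: (2, 2, 1).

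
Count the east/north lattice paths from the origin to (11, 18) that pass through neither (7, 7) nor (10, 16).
Number of paths = 16242525

Inclusion–exclusion. Total paths: C(29, 11) = 34597290. Through P₁: C(14, 7)·C(15, 4) = 4684680. Through P₂: C(26, 10)·C(3, 1) = 15935205. Since P₁ is strictly southwest of P₂, a monotone path through both must visit P₁ then P₂; paths through both = C(14, 7)·C(12, 3)·C(3, 1) = 2265120. Avoid both = 34597290 − 4684680 − 15935205 + 2265120 = 16242525.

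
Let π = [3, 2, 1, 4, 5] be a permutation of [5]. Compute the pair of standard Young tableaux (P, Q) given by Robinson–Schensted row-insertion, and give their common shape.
P = [1, 4, 5] / [2] / [3];  Q = [1, 4, 5] / [2] / [3];  common shape = (3, 1, 1)

Row-insert the values π_1, π_2, … into P one at a time, bumping the leftmost entry strictly greater than the inserted value down to the next row. The recording tableau Q records, in position (i, j), the step at which that cell was added to P.
  Insert 3 (step 1): P = [3];  Q = [1]
  Insert 2 (step 2): P = [2] / [3];  Q = [1] / [2]
  Insert 1 (step 3): P = [1] / [2] / [3];  Q = [1] / [2] / [3]
  Insert 4 (step 4): P = [1, 4] / [2] / [3];  Q = [1, 4] / [2] / [3]
  Insert 5 (step 5): P = [1, 4, 5] / [2] / [3];  Q = [1, 4, 5] / [2] / [3]
Final shape: (3, 1, 1).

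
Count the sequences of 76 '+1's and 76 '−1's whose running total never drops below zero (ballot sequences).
C_76 = 4790408930363303911328386208394864461024520

These ballot sequences are counted by the Catalan number C_n = (1/(n + 1)) · C(2n, n). For n = 76: C_76 = (1/77) · C(152, 76) = 368861487637974401172285738046404563498888040/77 = 4790408930363303911328386208394864461024520.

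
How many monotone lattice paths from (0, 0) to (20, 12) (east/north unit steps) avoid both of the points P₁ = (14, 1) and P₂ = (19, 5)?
Number of paths = 225282288

Inclusion–exclusion. Total paths: C(32, 20) = 225792840. Through P₁: C(15, 14)·C(17, 6) = 185640. Through P₂: C(24, 19)·C(8, 1) = 340032. Since P₁ is strictly southwest of P₂, a monotone path through both must visit P₁ then P₂; paths through both = C(15, 14)·C(9, 5)·C(8, 1) = 15120. Avoid both = 225792840 − 185640 − 340032 + 15120 = 225282288.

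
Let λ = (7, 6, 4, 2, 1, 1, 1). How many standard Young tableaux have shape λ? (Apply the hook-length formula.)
# SYT of shape (7, 6, 4, 2, 1, 1, 1) = 3223281600

Hook-length formula: f^λ = n! / Π hook(c), product over all cells c of the Young diagram. For λ = (7, 6, 4, 2, 1, 1, 1), n = 22 boxes. Hook lengths by row (left-to-right, top-to-bottom): [13, 9, 7, 6, 4, 3, 1]; [11, 7, 5, 4, 2, 1]; [8, 4, 2, 1]; [5, 1]; [3]; [2]; [1]. Product of hooks = 348713164800. So f^λ = 22! / 348713164800 = 1124000727777607680000 / 348713164800 = 3223281600.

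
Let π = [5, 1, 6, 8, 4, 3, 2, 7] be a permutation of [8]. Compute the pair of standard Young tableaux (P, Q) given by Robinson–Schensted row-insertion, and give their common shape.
P = [1, 2, 7] / [3, 6, 8] / [4] / [5];  Q = [1, 3, 4] / [2, 5, 8] / [6] / [7];  common shape = (3, 3, 1, 1)

Row-insert the values π_1, π_2, … into P one at a time, bumping the leftmost entry strictly greater than the inserted value down to the next row. The recording tableau Q records, in position (i, j), the step at which that cell was added to P.
  Insert 5 (step 1): P = [5];  Q = [1]
  Insert 1 (step 2): P = [1] / [5];  Q = [1] / [2]
  Insert 6 (step 3): P = [1, 6] / [5];  Q = [1, 3] / [2]
  Insert 8 (step 4): P = [1, 6, 8] / [5];  Q = [1, 3, 4] / [2]
  Insert 4 (step 5): P = [1, 4, 8] / [5, 6];  Q = [1, 3, 4] / [2, 5]
  Insert 3 (step 6): P = [1, 3, 8] / [4, 6] / [5];  Q = [1, 3, 4] / [2, 5] / [6]
  Insert 2 (step 7): P = [1, 2, 8] / [3, 6] / [4] / [5];  Q = [1, 3, 4] / [2, 5] / [6] / [7]
  Insert 7 (step 8): P = [1, 2, 7] / [3, 6, 8] / [4] / [5];  Q = [1, 3, 4] / [2, 5, 8] / [6] / [7]
Final shape: (3, 3, 1, 1).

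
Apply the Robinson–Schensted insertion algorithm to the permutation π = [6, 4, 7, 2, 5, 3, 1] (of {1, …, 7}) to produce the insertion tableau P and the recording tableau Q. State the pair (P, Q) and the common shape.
P = [1, 3] / [2, 5] / [4, 7] / [6];  Q = [1, 3] / [2, 5] / [4, 6] / [7];  common shape = (2, 2, 2, 1)

Row-insert the values π_1, π_2, … into P one at a time, bumping the leftmost entry strictly greater than the inserted value down to the next row. The recording tableau Q records, in position (i, j), the step at which that cell was added to P.
  Insert 6 (step 1): P = [6];  Q = [1]
  Insert 4 (step 2): P = [4] / [6];  Q = [1] / [2]
  Insert 7 (step 3): P = [4, 7] / [6];  Q = [1, 3] / [2]
  Insert 2 (step 4): P = [2, 7] / [4] / [6];  Q = [1, 3] / [2] / [4]
  Insert 5 (step 5): P = [2, 5] / [4, 7] / [6];  Q = [1, 3] / [2, 5] / [4]
  Insert 3 (step 6): P = [2, 3] / [4, 5] / [6, 7];  Q = [1, 3] / [2, 5] / [4, 6]
  Insert 1 (step 7): P = [1, 3] / [2, 5] / [4, 7] / [6];  Q = [1, 3] / [2, 5] / [4, 6] / [7]
Final shape: (2, 2, 2, 1).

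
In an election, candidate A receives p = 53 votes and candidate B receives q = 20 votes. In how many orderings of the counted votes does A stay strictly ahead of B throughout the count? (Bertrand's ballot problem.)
Strict-lead orderings = 194294694637551816

Total orderings of the 73 votes with 53 for A: C(73, 53) = 429803415410341896. By the Bertrand ballot formula (Cycle Lemma / reflection principle), the number of orderings in which A is strictly ahead of B throughout is (p − q)/(p + q) · C(p + q, p) = (53 − 20)/(53 + 20) · 429803415410341896 = 194294694637551816.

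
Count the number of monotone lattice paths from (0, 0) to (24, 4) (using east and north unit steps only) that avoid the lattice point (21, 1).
Number of paths = 20035

Total paths from (0, 0) to (24, 4): C(28, 24) = 20475. Paths through (21, 1): (paths (0, 0) → (21, 1)) × (paths (21, 1) → (24, 4)) = C(22, 21) · C(6, 3) = 22 · 20 = 440. Avoidance count = 20475 − 440 = 20035.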